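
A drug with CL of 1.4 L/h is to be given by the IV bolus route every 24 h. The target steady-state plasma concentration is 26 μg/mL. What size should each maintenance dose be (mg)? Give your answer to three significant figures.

874 mg

D = CL × Css × τ = 1.400 × 26 × 24 = 873.6 mg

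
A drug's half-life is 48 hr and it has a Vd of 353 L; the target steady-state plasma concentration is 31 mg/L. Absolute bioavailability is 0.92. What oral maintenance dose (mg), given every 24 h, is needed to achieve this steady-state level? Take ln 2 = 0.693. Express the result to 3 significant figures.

CL = 0.693 × Vd / t½ = 0.693 × 353.0 / 48 = 5.096 L/h
D = CL × Css × τ / F = 5.096 × 31 × 24 / 0.92 = 4121 mg

4120 mg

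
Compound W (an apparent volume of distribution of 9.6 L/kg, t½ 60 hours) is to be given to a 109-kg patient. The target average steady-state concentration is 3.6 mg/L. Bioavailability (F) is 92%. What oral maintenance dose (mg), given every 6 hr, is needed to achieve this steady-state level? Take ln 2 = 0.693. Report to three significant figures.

Vd(total) = 109 kg × 9.6 L/kg = 1046 L
k = 0.693/60 = 0.01155 h⁻¹, so CL = k·Vd = 0.01155 × 1046 = 12.08 L/h
D = CL × Css × τ / F = 12.08 × 3.6 × 6 / 0.92 = 283.6 mg

284 mg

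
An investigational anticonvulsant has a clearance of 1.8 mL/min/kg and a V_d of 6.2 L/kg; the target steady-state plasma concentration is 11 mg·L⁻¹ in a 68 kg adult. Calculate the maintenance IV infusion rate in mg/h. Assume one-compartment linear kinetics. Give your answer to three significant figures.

80.8 mg/h

CL = 1.8 mL/min/kg × 68 kg = 122.4 mL/min = 122.4 × 60/1000 = 7.344 L/h
Rate = CL × Css = 7.344 × 11 = 80.78 mg/h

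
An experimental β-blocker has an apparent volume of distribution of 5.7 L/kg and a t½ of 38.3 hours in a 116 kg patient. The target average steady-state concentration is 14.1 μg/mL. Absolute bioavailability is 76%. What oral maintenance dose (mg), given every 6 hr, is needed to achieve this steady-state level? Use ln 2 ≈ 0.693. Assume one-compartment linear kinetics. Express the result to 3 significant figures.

Vd = 5.7 L/kg × 116 kg = 661.2 L
CL = ln 2 · Vd / t½ = 0.693 × 661.2 / 38.3 = 11.96 L/h
D = CL × Css × τ / F = 11.96 × 14.1 × 6 / 0.76 = 1331 mg

1330 mg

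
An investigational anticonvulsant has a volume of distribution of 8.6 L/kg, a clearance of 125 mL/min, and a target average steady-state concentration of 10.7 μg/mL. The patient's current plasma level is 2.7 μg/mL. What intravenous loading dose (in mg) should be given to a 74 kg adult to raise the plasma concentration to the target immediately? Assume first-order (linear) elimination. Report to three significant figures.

5090 mg

Total Vd = 8.6 × 74 = 636.4 L
Concentration deficit ΔC = 10.7 − 2.7 = 8.000 mg/L
LD = Vd × ΔC = 636.4 × 8.000 = 5091 mg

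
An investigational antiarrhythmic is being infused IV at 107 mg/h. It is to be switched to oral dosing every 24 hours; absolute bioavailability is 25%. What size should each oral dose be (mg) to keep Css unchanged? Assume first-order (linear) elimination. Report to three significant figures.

To maintain the same Css, the systemic dosing rate must be unchanged: F·D/τ = infusion rate.
D = rate × τ / F = 107 × 24 / 0.25 = 10270 mg

10300 mg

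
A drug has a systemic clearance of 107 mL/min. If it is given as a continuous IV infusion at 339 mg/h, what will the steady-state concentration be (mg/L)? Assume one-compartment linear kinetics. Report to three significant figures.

52.8 mg/L

Convert clearance: 107 mL/min × 60 min/h ÷ 1000 mL/L = 6.420 L/h
Css = rate / CL = 339 / 6.420 = 52.80 mg/L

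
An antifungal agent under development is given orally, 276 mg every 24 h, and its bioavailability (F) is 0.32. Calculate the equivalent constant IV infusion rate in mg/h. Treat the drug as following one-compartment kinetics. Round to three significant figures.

3.68 mg/h

Equivalent systemic input: infusion rate = F·D/τ.
Rate = 0.32 × 276 / 24 = 3.680 mg/h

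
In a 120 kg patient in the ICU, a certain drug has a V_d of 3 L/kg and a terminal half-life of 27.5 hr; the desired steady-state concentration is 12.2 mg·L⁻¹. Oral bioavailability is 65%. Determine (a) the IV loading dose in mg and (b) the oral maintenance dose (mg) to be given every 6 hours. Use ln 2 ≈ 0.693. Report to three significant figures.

(a) 4390 mg; (b) 1020 mg

Total Vd = 3 × 120 = 360.0 L
LD = Vd × C = 360.0 × 12.2 = 4392 mg
CL = 0.693 × Vd / t½ = 0.693 × 360.0 / 27.5 = 9.072 L/h
D = CL × Css × τ / F = 9.072 × 12.2 × 6 / 0.65 = 1022 mg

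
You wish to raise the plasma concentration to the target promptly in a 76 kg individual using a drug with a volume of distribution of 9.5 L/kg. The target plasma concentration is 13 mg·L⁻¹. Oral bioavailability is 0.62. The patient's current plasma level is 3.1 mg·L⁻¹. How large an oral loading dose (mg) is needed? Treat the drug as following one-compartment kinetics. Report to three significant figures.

Total Vd = 9.5 × 76 = 722.0 L
Concentration deficit ΔC = 13 − 3.1 = 9.900 mg/L
LD = Vd × ΔC / F = 722.0 × 9.900 / 0.62 = 11530 mg

11500 mg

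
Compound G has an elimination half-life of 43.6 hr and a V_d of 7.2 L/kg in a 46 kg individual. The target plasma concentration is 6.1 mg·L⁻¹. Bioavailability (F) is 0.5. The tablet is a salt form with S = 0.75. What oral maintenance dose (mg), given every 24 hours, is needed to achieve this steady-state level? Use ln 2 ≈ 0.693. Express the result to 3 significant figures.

2060 mg

Vd = 7.2 L/kg × 46 kg = 331.2 L
CL = 0.693 × Vd / t½ = 0.693 × 331.2 / 43.6 = 5.264 L/h
D = CL × Css × τ / F / S = 5.264 × 6.1 × 24 / 0.5 / 0.75 = 2055 mg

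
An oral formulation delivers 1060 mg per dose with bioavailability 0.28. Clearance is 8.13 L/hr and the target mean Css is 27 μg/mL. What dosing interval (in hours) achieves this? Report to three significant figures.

F·D/τ = CL·Css → τ = F·D / (CL·Css).
τ = 0.28 × 1060 / (8.13 × 27) = 1.352 h

1.35 h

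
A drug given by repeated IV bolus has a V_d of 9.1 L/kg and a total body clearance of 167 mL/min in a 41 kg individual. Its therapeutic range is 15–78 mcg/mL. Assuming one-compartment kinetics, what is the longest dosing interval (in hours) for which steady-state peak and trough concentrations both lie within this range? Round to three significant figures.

Vd = 9.1 L/kg × 41 kg = 373.1 L
CL = 167 mL/min × 60/1000 = 10.02 L/h
k = CL / Vd = 10.02 / 373.1 = 0.02686 h⁻¹
Between IV bolus doses, concentration decays as C = C₀·e^(−kτ), so C_peak/C_trough = e^(kτ).
τ_max = ln(C_peak/C_trough) / k = ln(78/15) / 0.02686 = 1.649 / 0.02686 = 61.39 h

61.4 h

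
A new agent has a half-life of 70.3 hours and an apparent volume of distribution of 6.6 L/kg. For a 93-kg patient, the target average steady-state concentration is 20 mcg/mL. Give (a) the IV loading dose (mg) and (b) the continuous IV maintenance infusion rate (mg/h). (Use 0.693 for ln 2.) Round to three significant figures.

Total Vd = 6.6 × 93 = 613.8 L
LD = Vd × C = 613.8 × 20 = 12280 mg
CL = 0.693 × Vd / t½ = 0.693 × 613.8 / 70.3 = 6.051 L/h
Infusion rate = CL × Css = 6.051 × 20 = 121.0 mg/h

(a) 12300 mg; (b) 121 mg/h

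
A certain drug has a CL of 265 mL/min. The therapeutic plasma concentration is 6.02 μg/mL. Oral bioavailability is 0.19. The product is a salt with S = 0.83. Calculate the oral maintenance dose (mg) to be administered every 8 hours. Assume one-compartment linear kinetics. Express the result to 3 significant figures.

4860 mg

Convert clearance: 265 mL/min × 60 min/h ÷ 1000 mL/L = 15.90 L/h
D = CL × Css × τ / F / S = 15.90 × 6.02 × 8 / 0.19 / 0.83 = 4856 mg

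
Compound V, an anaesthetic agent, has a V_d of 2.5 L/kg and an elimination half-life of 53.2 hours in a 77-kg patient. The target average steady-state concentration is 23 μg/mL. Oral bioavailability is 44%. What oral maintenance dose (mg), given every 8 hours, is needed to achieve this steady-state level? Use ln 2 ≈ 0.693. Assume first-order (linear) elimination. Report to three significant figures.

Vd(total) = 77 kg × 2.5 L/kg = 192.5 L
CL = ln 2 · Vd / t½ = 0.693 × 192.5 / 53.2 = 2.508 L/h
D = CL × Css × τ / F = 2.508 × 23 × 8 / 0.44 = 1049 mg

1050 mg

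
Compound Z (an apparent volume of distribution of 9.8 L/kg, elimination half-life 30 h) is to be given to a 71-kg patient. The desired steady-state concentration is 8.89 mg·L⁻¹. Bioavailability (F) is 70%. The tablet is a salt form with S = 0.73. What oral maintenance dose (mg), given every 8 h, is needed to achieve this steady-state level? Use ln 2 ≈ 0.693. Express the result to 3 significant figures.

2240 mg

Vd(total) = 71 kg × 9.8 L/kg = 695.8 L
CL = ln 2 · Vd / t½ = 0.693 × 695.8 / 30 = 16.07 L/h
D = CL × Css × τ / F / S = 16.07 × 8.89 × 8 / 0.7 / 0.73 = 2237 mg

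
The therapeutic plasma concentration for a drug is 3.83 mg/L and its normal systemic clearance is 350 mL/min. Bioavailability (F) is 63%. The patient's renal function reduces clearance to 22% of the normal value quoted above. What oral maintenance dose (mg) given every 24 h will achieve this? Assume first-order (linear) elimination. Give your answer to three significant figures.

674 mg

Convert clearance: 350 mL/min × 60 min/h ÷ 1000 mL/L = 21.00 L/h
Patient clearance = 0.22 × 21.00 = 4.620 L/h
D = CL × Css × τ / F = 4.620 × 3.83 × 24 / 0.63 = 674.1 mg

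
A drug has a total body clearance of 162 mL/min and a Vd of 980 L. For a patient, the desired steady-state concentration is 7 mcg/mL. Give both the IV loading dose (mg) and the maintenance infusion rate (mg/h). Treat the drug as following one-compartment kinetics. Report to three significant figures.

LD = Vd · C_target = 980.0 × 7 = 6860 mg
Convert clearance: 162 mL/min × 60 min/h ÷ 1000 mL/L = 9.720 L/h
Maintenance infusion rate = CL × Css = 9.720 × 7 = 68.04 mg/h

(a) 6860 mg; (b) 68.0 mg/h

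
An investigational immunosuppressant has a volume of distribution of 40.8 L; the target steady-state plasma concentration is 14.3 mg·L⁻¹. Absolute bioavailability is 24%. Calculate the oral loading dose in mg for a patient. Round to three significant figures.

2430 mg

LD = Vd × C / F = 40.80 × 14.30 / 0.24 = 2431 mg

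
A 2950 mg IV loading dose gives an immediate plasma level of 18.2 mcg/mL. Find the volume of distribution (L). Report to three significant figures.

Immediately after an IV bolus, C₀ = Dose / Vd, so Vd = Dose / C₀.
Vd = 2950 / 18.2 = 162.1 L

162 L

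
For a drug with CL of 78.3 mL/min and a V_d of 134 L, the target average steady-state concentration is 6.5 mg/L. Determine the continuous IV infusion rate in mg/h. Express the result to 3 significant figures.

30.5 mg/h

Convert clearance: 78.3 mL/min × 60 min/h ÷ 1000 mL/L = 4.698 L/h
R₀ = 4.698 × 6.5 = 30.54 mg/h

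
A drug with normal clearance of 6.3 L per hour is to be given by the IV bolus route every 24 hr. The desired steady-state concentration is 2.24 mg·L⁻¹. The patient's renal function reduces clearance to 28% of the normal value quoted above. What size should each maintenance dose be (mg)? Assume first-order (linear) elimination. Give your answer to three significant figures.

94.8 mg

Patient clearance = 0.28 × 6.300 = 1.764 L/h
At steady state, dose per interval replaces the amount cleared in that interval: D/τ = CL·Css.
D = CL × Css × τ = 1.764 × 2.24 × 24 = 94.83 mg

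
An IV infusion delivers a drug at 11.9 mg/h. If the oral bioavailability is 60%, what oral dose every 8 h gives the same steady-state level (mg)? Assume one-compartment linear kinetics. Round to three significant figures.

159 mg

To maintain the same Css, the systemic dosing rate must be unchanged: F·D/τ = infusion rate.
D = rate × τ / F = 11.9 × 8 / 0.6 = 158.7 mg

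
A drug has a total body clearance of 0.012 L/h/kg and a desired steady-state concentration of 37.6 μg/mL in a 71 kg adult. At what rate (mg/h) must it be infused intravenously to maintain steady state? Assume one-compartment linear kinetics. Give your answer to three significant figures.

32.0 mg/h

CL = 0.012 L/h/kg × 71 kg = 0.8520 L/h
At steady state, infusion rate equals elimination rate: rate in = CL × Css.
Infusion rate = CL · Css = 0.8520 L/h × 37.6 mg/L = 32.04 mg/h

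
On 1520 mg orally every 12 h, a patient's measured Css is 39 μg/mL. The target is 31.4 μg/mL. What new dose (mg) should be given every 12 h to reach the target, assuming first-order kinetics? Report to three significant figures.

1220 mg

With linear kinetics, Css is proportional to dose rate (D/τ) at fixed clearance.
D₂ = D₁ × (Css,target / Css,current) = 1520 × 31.4/39 = 1224 mg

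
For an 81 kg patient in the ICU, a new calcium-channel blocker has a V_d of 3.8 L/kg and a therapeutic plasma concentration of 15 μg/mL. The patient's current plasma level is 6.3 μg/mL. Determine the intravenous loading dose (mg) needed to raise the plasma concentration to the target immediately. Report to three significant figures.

Vd(total) = 81 kg × 3.8 L/kg = 307.8 L
Concentration deficit ΔC = 15 − 6.3 = 8.700 mg/L
LD = Vd × ΔC = 307.8 × 8.700 = 2678 mg

2680 mg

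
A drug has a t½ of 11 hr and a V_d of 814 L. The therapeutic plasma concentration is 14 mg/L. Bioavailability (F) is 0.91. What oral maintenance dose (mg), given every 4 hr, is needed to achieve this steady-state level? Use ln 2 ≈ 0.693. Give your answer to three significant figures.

3160 mg

k = 0.693/11 = 0.06300 h⁻¹, so CL = k·Vd = 0.06300 × 814.0 = 51.28 L/h
D = CL × Css × τ / F = 51.28 × 14 × 4 / 0.91 = 3156 mg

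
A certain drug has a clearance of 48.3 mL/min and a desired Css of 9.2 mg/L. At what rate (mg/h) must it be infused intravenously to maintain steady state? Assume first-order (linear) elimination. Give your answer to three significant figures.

CL = 48.3 mL/min = 48.3 × 0.06 = 2.898 L/h
R₀ = 2.898 × 9.2 = 26.66 mg/h

26.7 mg/h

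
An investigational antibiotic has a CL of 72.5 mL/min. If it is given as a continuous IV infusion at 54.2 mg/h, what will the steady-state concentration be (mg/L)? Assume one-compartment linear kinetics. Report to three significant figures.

Convert clearance: 72.5 mL/min × 60 min/h ÷ 1000 mL/L = 4.350 L/h
Css = rate / CL = 54.2 / 4.350 = 12.46 mg/L

12.5 mg/L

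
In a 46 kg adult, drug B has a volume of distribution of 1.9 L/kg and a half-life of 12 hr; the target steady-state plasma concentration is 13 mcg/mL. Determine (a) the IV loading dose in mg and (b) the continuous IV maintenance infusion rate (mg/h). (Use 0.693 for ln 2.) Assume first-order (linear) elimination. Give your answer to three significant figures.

Vd(total) = 46 kg × 1.9 L/kg = 87.40 L
LD = Vd × C = 87.40 × 13 = 1136 mg
CL = 0.693 × Vd / t½ = 0.693 × 87.40 / 12 = 5.047 L/h
Infusion rate = CL × Css = 5.047 × 13 = 65.61 mg/h

(a) 1140 mg; (b) 65.6 mg/h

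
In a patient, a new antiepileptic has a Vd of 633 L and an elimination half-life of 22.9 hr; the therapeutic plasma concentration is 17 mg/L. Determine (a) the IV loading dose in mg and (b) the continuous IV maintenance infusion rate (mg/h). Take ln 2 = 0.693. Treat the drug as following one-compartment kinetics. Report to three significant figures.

(a) 10800 mg; (b) 326 mg/h

LD = Vd × C = 633.0 × 17 = 10760 mg
CL = 0.693 × Vd / t½ = 0.693 × 633.0 / 22.9 = 19.16 L/h
Infusion rate = CL × Css = 19.16 × 17 = 325.7 mg/h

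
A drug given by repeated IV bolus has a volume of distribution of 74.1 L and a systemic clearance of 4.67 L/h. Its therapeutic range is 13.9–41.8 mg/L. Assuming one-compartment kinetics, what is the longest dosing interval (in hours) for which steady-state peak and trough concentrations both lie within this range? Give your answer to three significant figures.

k = CL / Vd = 4.670 / 74.10 = 0.06302 h⁻¹
Between IV bolus doses, concentration decays as C = C₀·e^(−kτ), so C_peak/C_trough = e^(kτ).
τ_max = ln(C_peak/C_trough) / k = ln(41.8/13.9) / 0.06302 = 1.101 / 0.06302 = 17.47 h

17.5 h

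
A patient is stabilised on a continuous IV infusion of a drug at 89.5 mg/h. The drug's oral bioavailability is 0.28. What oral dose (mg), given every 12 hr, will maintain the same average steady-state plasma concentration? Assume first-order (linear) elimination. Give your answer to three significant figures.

To maintain the same Css, the systemic dosing rate must be unchanged: F·D/τ = infusion rate.
D = rate × τ / F = 89.5 × 12 / 0.28 = 3836 mg

3840 mg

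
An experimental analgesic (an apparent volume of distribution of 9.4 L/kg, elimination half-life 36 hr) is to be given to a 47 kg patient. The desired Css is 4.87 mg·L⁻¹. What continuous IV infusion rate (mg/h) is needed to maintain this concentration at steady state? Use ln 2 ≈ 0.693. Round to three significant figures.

41.4 mg/h

Vd = 9.4 L/kg × 47 kg = 441.8 L
CL = 0.693 × Vd / t½ = 0.693 × 441.8 / 36 = 8.505 L/h
Infusion rate = CL × Css = 8.505 × 4.87 = 41.42 mg/h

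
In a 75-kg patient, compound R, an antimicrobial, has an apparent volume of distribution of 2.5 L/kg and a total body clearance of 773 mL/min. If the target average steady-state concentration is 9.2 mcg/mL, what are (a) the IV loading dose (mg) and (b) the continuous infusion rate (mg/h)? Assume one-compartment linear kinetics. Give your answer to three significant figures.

(a) 1730 mg; (b) 427 mg/h

Vd = 2.5 L/kg × 75 kg = 187.5 L
Loading: fill Vd to C_target → 187.5 L × 9.2 mg/L = 1725 mg
Convert clearance: 773 mL/min × 60 min/h ÷ 1000 mL/L = 46.38 L/h
Maintenance: replace elimination → rate = CL × Css = 46.38 × 9.2 = 426.7 mg/h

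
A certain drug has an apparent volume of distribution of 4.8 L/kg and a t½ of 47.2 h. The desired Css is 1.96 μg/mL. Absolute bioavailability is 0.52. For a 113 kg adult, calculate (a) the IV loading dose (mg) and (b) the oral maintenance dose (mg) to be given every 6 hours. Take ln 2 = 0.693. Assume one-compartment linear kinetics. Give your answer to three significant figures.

(a) 1060 mg; (b) 180 mg

Vd = 4.8 L/kg × 113 kg = 542.4 L
LD = Vd × C = 542.4 × 1.96 = 1063 mg
CL = 0.693 × Vd / t½ = 0.693 × 542.4 / 47.2 = 7.964 L/h
D = CL × Css × τ / F = 7.964 × 1.96 × 6 / 0.52 = 180.1 mg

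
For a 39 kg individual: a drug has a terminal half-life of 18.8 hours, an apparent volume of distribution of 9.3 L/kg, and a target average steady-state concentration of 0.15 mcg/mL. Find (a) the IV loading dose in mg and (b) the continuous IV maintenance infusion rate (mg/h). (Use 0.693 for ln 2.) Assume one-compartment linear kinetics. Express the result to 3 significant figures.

(a) 54.4 mg; (b) 2.01 mg/h

Vd = 9.3 L/kg × 39 kg = 362.7 L
LD = Vd × C = 362.7 × 0.15 = 54.41 mg
CL = 0.693 × Vd / t½ = 0.693 × 362.7 / 18.8 = 13.37 L/h
Infusion rate = CL × Css = 13.37 × 0.15 = 2.006 mg/h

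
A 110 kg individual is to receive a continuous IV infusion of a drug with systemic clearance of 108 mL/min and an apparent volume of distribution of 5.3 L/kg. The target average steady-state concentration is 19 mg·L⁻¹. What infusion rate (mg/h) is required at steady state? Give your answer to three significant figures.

CL = 108 mL/min × 60/1000 = 6.480 L/h
R₀ = 6.480 × 19 = 123.1 mg/h

123 mg/h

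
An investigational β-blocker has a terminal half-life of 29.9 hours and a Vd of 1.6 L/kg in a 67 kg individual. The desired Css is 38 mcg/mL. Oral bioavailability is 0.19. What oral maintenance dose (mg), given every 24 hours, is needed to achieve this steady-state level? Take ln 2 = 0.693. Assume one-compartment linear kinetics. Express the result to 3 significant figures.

Vd(total) = 67 kg × 1.6 L/kg = 107.2 L
CL = ln 2 · Vd / t½ = 0.693 × 107.2 / 29.9 = 2.485 L/h
D = CL × Css × τ / F = 2.485 × 38 × 24 / 0.19 = 11930 mg

11900 mg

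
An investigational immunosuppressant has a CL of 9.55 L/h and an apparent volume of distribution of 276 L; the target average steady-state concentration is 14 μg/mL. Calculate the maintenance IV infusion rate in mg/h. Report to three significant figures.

134 mg/h

R₀ = 9.550 × 14 = 133.7 mg/h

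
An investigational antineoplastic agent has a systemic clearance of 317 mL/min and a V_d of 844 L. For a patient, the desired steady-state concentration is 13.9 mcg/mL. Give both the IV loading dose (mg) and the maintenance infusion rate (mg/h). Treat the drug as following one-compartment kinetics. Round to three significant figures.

(a) 11700 mg; (b) 264 mg/h

Loading dose = Vd × C = 844.0 × 13.9 = 11730 mg
CL = 317 mL/min = 317 × 0.06 = 19.02 L/h
Maintenance infusion rate = CL × Css = 19.02 × 13.9 = 264.4 mg/h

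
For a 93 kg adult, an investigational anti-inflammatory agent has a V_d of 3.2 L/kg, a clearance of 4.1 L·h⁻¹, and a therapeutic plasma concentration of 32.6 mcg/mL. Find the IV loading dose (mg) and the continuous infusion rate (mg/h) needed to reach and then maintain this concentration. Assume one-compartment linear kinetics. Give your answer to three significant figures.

Vd(total) = 93 kg × 3.2 L/kg = 297.6 L
Loading dose = Vd × C = 297.6 × 32.6 = 9702 mg
Maintenance infusion rate = CL × Css = 4.100 × 32.6 = 133.7 mg/h

(a) 9700 mg; (b) 134 mg/h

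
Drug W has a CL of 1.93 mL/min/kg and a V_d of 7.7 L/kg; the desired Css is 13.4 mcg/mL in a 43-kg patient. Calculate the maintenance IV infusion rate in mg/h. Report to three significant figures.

66.7 mg/h

CL = 1.93 mL/min/kg × 43 kg = 82.99 mL/min = 82.99 × 60/1000 = 4.979 L/h
Infusion rate = CL · Css = 4.979 L/h × 13.4 mg/L = 66.72 mg/h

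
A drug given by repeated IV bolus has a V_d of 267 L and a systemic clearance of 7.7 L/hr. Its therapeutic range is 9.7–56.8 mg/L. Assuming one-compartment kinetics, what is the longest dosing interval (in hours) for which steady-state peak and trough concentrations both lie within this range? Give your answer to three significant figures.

61.3 h

k = CL / Vd = 7.700 / 267.0 = 0.02884 h⁻¹
Between IV bolus doses, concentration decays as C = C₀·e^(−kτ), so C_peak/C_trough = e^(kτ).
τ_max = ln(C_peak/C_trough) / k = ln(56.8/9.7) / 0.02884 = 1.767 / 0.02884 = 61.27 h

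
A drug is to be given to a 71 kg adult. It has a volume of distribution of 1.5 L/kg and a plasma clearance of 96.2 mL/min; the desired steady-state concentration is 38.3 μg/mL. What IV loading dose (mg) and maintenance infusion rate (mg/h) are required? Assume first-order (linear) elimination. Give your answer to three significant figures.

Vd = 1.5 L/kg × 71 kg = 106.5 L
Loading dose = Vd × C = 106.5 × 38.3 = 4079 mg
CL = 96.2 mL/min = 96.2 × 0.06 = 5.772 L/h
Infusion rate = 5.772 L/h × 38.3 mg/L = 221.1 mg/h

(a) 4080 mg; (b) 221 mg/h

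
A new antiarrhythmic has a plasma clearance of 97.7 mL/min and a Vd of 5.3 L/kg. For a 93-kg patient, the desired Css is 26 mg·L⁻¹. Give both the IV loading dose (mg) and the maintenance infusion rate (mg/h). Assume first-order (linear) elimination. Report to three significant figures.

Vd(total) = 93 kg × 5.3 L/kg = 492.9 L
LD = Vd · C_target = 492.9 × 26 = 12820 mg
CL = 97.7 mL/min × 60/1000 = 5.862 L/h
Infusion rate = 5.862 L/h × 26 mg/L = 152.4 mg/h

(a) 12800 mg; (b) 152 mg/h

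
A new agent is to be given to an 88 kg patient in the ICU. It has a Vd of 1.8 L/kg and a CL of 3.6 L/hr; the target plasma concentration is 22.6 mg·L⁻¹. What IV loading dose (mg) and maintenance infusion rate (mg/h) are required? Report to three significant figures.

Total Vd = 1.8 × 88 = 158.4 L
Loading: fill Vd to C_target → 158.4 L × 22.6 mg/L = 3580 mg
Maintenance: replace elimination → rate = CL × Css = 3.600 × 22.6 = 81.36 mg/h

(a) 3580 mg; (b) 81.4 mg/h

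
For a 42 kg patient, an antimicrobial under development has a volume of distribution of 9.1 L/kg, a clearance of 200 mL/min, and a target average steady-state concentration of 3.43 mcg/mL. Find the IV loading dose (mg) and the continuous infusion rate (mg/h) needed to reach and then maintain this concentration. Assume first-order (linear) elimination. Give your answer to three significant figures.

Vd(total) = 42 kg × 9.1 L/kg = 382.2 L
Loading: fill Vd to C_target → 382.2 L × 3.43 mg/L = 1311 mg
Convert clearance: 200 mL/min × 60 min/h ÷ 1000 mL/L = 12.00 L/h
Maintenance: replace elimination → rate = CL × Css = 12.00 × 3.43 = 41.16 mg/h

(a) 1310 mg; (b) 41.2 mg/h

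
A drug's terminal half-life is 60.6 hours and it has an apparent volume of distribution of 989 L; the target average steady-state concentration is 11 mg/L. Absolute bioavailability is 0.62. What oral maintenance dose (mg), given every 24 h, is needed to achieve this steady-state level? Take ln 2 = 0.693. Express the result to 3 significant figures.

4820 mg

k = 0.693/60.6 = 0.01144 h⁻¹, so CL = k·Vd = 0.01144 × 989.0 = 11.31 L/h
D = CL × Css × τ / F = 11.31 × 11 × 24 / 0.62 = 4816 mg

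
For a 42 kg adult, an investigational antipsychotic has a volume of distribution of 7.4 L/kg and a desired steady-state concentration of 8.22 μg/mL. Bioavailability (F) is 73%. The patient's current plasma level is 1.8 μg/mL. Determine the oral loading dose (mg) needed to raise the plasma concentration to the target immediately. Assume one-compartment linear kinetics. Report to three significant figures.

Vd(total) = 42 kg × 7.4 L/kg = 310.8 L
Concentration deficit ΔC = 8.22 − 1.8 = 6.420 mg/L
LD = Vd × ΔC / F = 310.8 × 6.420 / 0.73 = 2733 mg

2730 mg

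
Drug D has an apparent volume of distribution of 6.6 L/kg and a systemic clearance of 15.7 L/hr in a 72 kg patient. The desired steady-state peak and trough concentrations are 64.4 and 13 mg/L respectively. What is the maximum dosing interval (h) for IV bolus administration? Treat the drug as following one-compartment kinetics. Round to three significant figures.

Total Vd = 6.6 × 72 = 475.2 L
k = CL / Vd = 15.70 / 475.2 = 0.03304 h⁻¹
Between IV bolus doses, concentration decays as C = C₀·e^(−kτ), so C_peak/C_trough = e^(kτ).
τ_max = ln(C_peak/C_trough) / k = ln(64.4/13) / 0.03304 = 1.600 / 0.03304 = 48.43 h

48.4 h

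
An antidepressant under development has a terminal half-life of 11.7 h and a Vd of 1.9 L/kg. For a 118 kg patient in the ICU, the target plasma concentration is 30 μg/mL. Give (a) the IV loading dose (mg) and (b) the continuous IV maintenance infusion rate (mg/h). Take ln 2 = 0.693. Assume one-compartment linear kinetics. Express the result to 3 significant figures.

Vd = 1.9 L/kg × 118 kg = 224.2 L
LD = Vd × C = 224.2 × 30 = 6726 mg
CL = 0.693 × Vd / t½ = 0.693 × 224.2 / 11.7 = 13.28 L/h
Infusion rate = CL × Css = 13.28 × 30 = 398.4 mg/h

(a) 6730 mg; (b) 398 mg/h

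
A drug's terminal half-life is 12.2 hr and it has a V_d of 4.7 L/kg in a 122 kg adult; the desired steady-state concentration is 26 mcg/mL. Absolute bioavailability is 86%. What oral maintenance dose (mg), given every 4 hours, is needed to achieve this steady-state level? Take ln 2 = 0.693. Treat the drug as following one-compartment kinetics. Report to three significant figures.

3940 mg

Total Vd = 4.7 × 122 = 573.4 L
CL = ln 2 · Vd / t½ = 0.693 × 573.4 / 12.2 = 32.57 L/h
D = CL × Css × τ / F = 32.57 × 26 × 4 / 0.86 = 3939 mg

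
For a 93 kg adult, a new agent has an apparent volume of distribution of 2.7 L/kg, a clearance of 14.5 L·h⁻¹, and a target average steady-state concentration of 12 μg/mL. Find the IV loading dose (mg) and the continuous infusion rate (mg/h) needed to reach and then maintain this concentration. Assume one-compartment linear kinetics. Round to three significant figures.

(a) 3010 mg; (b) 174 mg/h

Vd(total) = 93 kg × 2.7 L/kg = 251.1 L
LD = Vd · C_target = 251.1 × 12 = 3013 mg
Maintenance infusion rate = CL × Css = 14.50 × 12 = 174.0 mg/h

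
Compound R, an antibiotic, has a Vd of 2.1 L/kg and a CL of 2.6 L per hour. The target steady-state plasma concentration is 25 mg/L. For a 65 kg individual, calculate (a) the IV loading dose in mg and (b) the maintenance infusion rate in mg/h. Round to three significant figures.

(a) 3410 mg; (b) 65.0 mg/h

Vd = 2.1 L/kg × 65 kg = 136.5 L
LD = Vd · C_target = 136.5 × 25 = 3413 mg
Maintenance infusion rate = CL × Css = 2.600 × 25 = 65.00 mg/h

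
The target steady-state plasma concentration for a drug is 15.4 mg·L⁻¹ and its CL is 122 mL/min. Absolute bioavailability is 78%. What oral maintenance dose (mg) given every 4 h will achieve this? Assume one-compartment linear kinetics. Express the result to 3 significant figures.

578 mg

CL = 122 mL/min × 60/1000 = 7.320 L/h
D = CL × Css × τ / F = 7.320 × 15.4 × 4 / 0.78 = 578.1 mg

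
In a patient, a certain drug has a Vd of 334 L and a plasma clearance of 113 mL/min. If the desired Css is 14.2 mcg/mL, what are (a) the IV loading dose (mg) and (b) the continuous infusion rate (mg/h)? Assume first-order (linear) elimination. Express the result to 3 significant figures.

(a) 4740 mg; (b) 96.3 mg/h

Loading dose = Vd × C = 334.0 × 14.2 = 4743 mg
Convert clearance: 113 mL/min × 60 min/h ÷ 1000 mL/L = 6.780 L/h
Maintenance infusion rate = CL × Css = 6.780 × 14.2 = 96.28 mg/h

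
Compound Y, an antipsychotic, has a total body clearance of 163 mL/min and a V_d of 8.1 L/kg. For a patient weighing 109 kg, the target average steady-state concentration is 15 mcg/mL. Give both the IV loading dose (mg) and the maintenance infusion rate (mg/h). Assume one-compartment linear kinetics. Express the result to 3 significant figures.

Vd = 8.1 L/kg × 109 kg = 882.9 L
LD = Vd · C_target = 882.9 × 15 = 13240 mg
Convert clearance: 163 mL/min × 60 min/h ÷ 1000 mL/L = 9.780 L/h
Infusion rate = 9.780 L/h × 15 mg/L = 146.7 mg/h

(a) 13200 mg; (b) 147 mg/h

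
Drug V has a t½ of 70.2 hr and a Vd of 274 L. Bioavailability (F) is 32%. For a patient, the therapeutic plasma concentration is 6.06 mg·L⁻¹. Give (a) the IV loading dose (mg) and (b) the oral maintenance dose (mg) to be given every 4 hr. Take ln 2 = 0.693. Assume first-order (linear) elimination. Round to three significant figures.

(a) 1660 mg; (b) 205 mg

LD = Vd × C = 274.0 × 6.06 = 1660 mg
CL = 0.693 × Vd / t½ = 0.693 × 274.0 / 70.2 = 2.705 L/h
D = CL × Css × τ / F = 2.705 × 6.06 × 4 / 0.32 = 204.9 mg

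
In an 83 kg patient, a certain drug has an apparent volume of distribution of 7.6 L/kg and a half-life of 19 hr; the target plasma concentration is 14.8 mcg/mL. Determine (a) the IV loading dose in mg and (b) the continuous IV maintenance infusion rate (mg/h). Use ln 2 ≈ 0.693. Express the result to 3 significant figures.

(a) 9340 mg; (b) 341 mg/h

Vd = 7.6 L/kg × 83 kg = 630.8 L
LD = Vd × C = 630.8 × 14.8 = 9336 mg
CL = 0.693 × Vd / t½ = 0.693 × 630.8 / 19 = 23.01 L/h
Infusion rate = CL × Css = 23.01 × 14.8 = 340.5 mg/h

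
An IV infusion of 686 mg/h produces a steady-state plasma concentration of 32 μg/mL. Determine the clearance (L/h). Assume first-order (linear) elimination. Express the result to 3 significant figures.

At steady state, infusion rate = CL × Css, so CL = rate / Css.
CL = 686 / 32 = 21.44 L/h

21.4 L/h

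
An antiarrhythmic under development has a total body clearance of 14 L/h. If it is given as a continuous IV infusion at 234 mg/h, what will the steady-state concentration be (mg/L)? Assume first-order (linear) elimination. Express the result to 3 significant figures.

16.7 mg/L

Css = rate / CL = 234 / 14.00 = 16.71 mg/L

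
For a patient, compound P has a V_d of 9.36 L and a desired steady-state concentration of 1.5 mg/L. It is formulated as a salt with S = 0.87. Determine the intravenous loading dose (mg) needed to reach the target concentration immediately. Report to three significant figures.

16.1 mg

LD = Vd × C / S = 9.360 × 1.500 / 0.87 = 16.14 mg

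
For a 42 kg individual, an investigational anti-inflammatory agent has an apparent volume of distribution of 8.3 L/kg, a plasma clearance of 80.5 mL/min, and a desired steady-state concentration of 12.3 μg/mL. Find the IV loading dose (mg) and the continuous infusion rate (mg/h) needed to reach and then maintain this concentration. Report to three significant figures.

Vd(total) = 42 kg × 8.3 L/kg = 348.6 L
LD = Vd · C_target = 348.6 × 12.3 = 4288 mg
Convert clearance: 80.5 mL/min × 60 min/h ÷ 1000 mL/L = 4.830 L/h
Maintenance: replace elimination → rate = CL × Css = 4.830 × 12.3 = 59.41 mg/h

(a) 4290 mg; (b) 59.4 mg/h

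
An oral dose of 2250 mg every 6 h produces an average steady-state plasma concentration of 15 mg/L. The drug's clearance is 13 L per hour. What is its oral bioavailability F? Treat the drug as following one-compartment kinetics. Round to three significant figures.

0.520

F·D/τ = CL·Css at steady state → F = CL·Css·τ / D.
F = 13 × 15 × 6 / 2250 = 0.520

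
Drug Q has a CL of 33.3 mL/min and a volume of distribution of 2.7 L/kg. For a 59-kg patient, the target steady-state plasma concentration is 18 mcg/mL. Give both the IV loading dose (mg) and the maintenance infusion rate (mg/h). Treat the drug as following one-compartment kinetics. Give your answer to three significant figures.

(a) 2870 mg; (b) 36.0 mg/h

Vd = 2.7 L/kg × 59 kg = 159.3 L
LD = Vd · C_target = 159.3 × 18 = 2867 mg
Convert clearance: 33.3 mL/min × 60 min/h ÷ 1000 mL/L = 1.998 L/h
Maintenance infusion rate = CL × Css = 1.998 × 18 = 35.96 mg/h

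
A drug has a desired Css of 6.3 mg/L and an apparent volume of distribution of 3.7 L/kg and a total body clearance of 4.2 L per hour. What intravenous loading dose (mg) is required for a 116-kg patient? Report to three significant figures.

Vd(total) = 116 kg × 3.7 L/kg = 429.2 L
LD = Vd × C = 429.2 × 6.300 = 2704 mg

2700 mg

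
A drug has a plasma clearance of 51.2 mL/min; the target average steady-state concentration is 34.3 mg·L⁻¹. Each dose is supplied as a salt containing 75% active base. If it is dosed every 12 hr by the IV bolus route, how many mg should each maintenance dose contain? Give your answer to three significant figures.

Convert clearance: 51.2 mL/min × 60 min/h ÷ 1000 mL/L = 3.072 L/h
D = CL × Css × τ / S = 3.072 × 34.3 × 12 / 0.75 = 1686 mg

1690 mg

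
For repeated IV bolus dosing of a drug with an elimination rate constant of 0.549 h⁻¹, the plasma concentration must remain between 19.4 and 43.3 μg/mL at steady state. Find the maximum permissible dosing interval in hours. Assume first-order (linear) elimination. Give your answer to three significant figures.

1.46 h

Between IV bolus doses, concentration decays as C = C₀·e^(−kτ), so C_peak/C_trough = e^(kτ).
τ_max = ln(C_peak/C_trough) / k = ln(43.3/19.4) / 0.5490 = 0.8029 / 0.5490 = 1.462 h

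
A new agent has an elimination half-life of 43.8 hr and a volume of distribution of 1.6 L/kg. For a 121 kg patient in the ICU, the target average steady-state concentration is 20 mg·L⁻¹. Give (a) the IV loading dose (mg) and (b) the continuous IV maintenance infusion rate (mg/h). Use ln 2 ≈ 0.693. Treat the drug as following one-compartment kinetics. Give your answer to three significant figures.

(a) 3870 mg; (b) 61.3 mg/h

Vd(total) = 121 kg × 1.6 L/kg = 193.6 L
LD = Vd × C = 193.6 × 20 = 3872 mg
CL = 0.693 × Vd / t½ = 0.693 × 193.6 / 43.8 = 3.063 L/h
Infusion rate = CL × Css = 3.063 × 20 = 61.26 mg/h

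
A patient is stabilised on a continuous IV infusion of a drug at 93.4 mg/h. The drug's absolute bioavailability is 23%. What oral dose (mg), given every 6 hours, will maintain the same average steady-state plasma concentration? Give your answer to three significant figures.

2440 mg

To maintain the same Css, the systemic dosing rate must be unchanged: F·D/τ = infusion rate.
D = rate × τ / F = 93.4 × 6 / 0.23 = 2437 mg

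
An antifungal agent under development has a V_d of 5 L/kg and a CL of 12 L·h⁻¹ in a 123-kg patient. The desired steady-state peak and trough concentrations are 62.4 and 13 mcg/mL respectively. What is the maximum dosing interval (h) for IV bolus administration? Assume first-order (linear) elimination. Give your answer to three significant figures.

Vd = 5 L/kg × 123 kg = 615.0 L
k = CL / Vd = 12.00 / 615.0 = 0.01951 h⁻¹
Between IV bolus doses, concentration decays as C = C₀·e^(−kτ), so C_peak/C_trough = e^(kτ).
τ_max = ln(C_peak/C_trough) / k = ln(62.4/13) / 0.01951 = 1.569 / 0.01951 = 80.42 h

80.4 h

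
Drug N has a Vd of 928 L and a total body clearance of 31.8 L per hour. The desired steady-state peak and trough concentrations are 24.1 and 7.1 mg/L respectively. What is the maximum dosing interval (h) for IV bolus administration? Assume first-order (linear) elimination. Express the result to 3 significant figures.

35.7 h

k = CL / Vd = 31.80 / 928.0 = 0.03427 h⁻¹
Between IV bolus doses, concentration decays as C = C₀·e^(−kτ), so C_peak/C_trough = e^(kτ).
τ_max = ln(C_peak/C_trough) / k = ln(24.1/7.1) / 0.03427 = 1.222 / 0.03427 = 35.66 h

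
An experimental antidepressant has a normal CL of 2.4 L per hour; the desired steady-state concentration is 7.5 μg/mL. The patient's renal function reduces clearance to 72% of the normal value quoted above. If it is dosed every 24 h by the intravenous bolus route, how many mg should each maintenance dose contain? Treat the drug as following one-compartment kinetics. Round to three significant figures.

Patient clearance = 0.72 × 2.400 = 1.728 L/h
D = CL × Css × τ = 1.728 × 7.5 × 24 = 311.0 mg

311 mg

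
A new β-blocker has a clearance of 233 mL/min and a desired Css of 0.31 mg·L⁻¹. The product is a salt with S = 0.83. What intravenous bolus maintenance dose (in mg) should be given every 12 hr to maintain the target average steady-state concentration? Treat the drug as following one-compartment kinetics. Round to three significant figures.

Convert clearance: 233 mL/min × 60 min/h ÷ 1000 mL/L = 13.98 L/h
D = CL × Css × τ / S = 13.98 × 0.31 × 12 / 0.83 = 62.66 mg

62.7 mg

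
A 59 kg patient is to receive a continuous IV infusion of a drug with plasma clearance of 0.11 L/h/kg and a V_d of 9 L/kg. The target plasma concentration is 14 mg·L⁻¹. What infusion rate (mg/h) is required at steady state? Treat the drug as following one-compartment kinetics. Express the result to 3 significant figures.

90.9 mg/h

CL = 0.11 L/h/kg × 59 kg = 6.490 L/h
R₀ = 6.490 × 14 = 90.86 mg/h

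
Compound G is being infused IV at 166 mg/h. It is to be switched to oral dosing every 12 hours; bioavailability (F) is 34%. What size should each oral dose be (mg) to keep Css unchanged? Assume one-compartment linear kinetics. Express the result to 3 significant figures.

To maintain the same Css, the systemic dosing rate must be unchanged: F·D/τ = infusion rate.
D = rate × τ / F = 166 × 12 / 0.34 = 5859 mg

5860 mg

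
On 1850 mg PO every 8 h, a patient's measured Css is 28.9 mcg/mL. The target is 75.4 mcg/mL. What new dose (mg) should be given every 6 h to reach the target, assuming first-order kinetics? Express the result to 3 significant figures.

3620 mg

For first-order elimination, Css ∝ F·D/(CL·τ); F and CL are unchanged, so Css ∝ D/τ.
D₂ = D₁ × (Css,target / Css,current) × (τ₂/τ₁) = 1850 × (75.4/28.9) × (6/8) = 3620 mg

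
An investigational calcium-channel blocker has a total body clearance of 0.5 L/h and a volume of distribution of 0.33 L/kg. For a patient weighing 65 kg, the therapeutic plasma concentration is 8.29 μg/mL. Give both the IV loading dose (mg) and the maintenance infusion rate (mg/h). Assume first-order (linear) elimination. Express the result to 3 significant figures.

(a) 178 mg; (b) 4.15 mg/h

Total Vd = 0.33 × 65 = 21.45 L
LD = Vd · C_target = 21.45 × 8.29 = 177.8 mg
Maintenance infusion rate = CL × Css = 0.5000 × 8.29 = 4.145 mg/h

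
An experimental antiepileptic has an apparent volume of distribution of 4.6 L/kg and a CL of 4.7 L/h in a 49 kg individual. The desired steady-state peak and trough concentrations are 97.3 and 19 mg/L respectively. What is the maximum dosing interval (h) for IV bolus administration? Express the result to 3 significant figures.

Vd(total) = 49 kg × 4.6 L/kg = 225.4 L
k = CL / Vd = 4.700 / 225.4 = 0.02085 h⁻¹
Between IV bolus doses, concentration decays as C = C₀·e^(−kτ), so C_peak/C_trough = e^(kτ).
τ_max = ln(C_peak/C_trough) / k = ln(97.3/19) / 0.02085 = 1.633 / 0.02085 = 78.32 h

78.3 h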